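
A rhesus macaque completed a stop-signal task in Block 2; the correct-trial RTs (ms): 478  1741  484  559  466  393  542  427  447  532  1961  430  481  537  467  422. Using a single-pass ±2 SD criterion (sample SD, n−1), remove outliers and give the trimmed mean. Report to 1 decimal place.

476.1 ms

n = 16, ΣRT = 10367, M = 647.938
Σ(x−M)² = 3365988.94; s = √(3365988.94/15) = 473.708
Cutoffs: 647.938 ± 2·473.708 → [-299.5, 1595.4]
Outside: 1741, 1961 → excluded.
Retained (n=14): Σ = 6665, mean = 6665/14 = 476.071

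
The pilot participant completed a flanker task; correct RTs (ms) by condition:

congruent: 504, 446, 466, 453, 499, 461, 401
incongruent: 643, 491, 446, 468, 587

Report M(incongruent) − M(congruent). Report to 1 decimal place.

M(congruent) = 3230/7 = 461.429
M(incongruent) = 2635/5 = 527.000
Difference = 527.000 − 461.429 = 65.571 ms

65.6 ms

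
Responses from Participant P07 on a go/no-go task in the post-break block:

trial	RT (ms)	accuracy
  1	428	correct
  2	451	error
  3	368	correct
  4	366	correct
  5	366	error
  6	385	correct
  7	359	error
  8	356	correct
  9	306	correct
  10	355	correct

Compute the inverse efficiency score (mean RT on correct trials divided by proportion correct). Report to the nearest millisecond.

Correct trials (n=7): 428, 368, 366, 385, 356, 306, 355
Mean correct RT = 2564/7 = 366.2857 ms
Proportion correct = 7/10
IES = 366.2857 / (7/10) = 523.265 ms

523 ms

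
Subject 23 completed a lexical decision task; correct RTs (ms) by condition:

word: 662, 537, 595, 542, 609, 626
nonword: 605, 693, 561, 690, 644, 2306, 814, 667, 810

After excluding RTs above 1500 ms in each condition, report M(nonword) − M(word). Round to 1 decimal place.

nonword: exclude 2306
M(word) = 3571/6 = 595.167
M(nonword) = 5484/8 = 685.500
Difference = 685.500 − 595.167 = 90.333 ms

90.3 ms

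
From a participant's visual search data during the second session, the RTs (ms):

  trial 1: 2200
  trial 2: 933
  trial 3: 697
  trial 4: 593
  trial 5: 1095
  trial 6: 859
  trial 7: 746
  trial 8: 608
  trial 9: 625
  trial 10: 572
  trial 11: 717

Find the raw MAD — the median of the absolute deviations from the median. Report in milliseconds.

Sorted: 572, 593, 608, 625, 697, 717, 746, 859, 933, 1095, 2200 → median = 717
|x − 717|: 1483, 216, 20, 124, 378, 142, 29, 109, 92, 145, 0
Sorted deviations: 0, 20, 29, 92, 109, 124, 142, 145, 216, 378, 1483 → MAD = 124

124 ms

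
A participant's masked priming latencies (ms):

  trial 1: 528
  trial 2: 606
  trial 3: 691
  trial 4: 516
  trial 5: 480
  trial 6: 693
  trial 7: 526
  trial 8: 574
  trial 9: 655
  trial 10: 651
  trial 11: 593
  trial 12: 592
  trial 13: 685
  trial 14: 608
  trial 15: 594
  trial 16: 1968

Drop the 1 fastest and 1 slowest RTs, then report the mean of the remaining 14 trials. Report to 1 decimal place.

Sorted: 480, 516, 526, 528, 574, 592, 593, 594, 606, 608, 651, 655, 685, 691, 693, 1968
Drop lowest 1 (480) and highest 1 (1968)
Remaining (n=14): Σ = 8512, mean = 8512/14 = 608.000

608.0 ms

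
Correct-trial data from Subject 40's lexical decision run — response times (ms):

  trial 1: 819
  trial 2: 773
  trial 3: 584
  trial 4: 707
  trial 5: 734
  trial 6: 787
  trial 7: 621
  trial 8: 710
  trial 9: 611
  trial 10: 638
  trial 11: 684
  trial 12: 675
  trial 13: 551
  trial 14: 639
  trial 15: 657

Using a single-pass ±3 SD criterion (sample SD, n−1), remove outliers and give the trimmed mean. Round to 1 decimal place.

n = 15, ΣRT = 10190, M = 679.333
Σ(x−M)² = 82071.33; s = √(82071.33/14) = 76.565
Cutoffs: 679.333 ± 3·76.565 → [449.6, 909.0]
No RTs fall outside the cutoffs; all 15 retained. Mean = 10190/15 = 679.333

679.3 ms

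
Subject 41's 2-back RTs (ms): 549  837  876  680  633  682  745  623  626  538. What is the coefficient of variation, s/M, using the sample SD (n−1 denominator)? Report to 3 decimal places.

n = 10, Σ = 6789, M = 678.9000
Σ(x−M)² = 112980.900; s = √(112980.900/9) = 112.0421
CV = 112.0421 / 678.9000 = 0.16503

0.165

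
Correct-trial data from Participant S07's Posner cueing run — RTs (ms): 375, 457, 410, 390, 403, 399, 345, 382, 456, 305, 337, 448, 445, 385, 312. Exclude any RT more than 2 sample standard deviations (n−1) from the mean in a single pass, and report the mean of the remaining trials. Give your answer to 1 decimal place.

389.9 ms

n = 15, ΣRT = 5849, M = 389.933
Σ(x−M)² = 34340.93; s = √(34340.93/14) = 49.527
Cutoffs: 389.933 ± 2·49.527 → [290.9, 489.0]
No RTs fall outside the cutoffs; all 15 retained. Mean = 5849/15 = 389.933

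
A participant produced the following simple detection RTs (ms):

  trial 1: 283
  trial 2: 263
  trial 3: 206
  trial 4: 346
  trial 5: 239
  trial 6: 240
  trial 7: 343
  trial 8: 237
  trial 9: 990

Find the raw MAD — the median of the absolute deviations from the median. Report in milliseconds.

Sorted: 206, 237, 239, 240, 263, 283, 343, 346, 990 → median = 263
|x − 263|: 20, 0, 57, 83, 24, 23, 80, 26, 727
Sorted deviations: 0, 20, 23, 24, 26, 57, 80, 83, 727 → MAD = 26

26 ms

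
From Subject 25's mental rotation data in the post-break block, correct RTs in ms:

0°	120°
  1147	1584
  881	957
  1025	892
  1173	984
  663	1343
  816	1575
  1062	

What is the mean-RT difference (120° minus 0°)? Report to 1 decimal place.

255.8 ms

M(0°) = 6767/7 = 966.714
M(120°) = 7335/6 = 1222.500
Difference = 1222.500 − 966.714 = 255.786 ms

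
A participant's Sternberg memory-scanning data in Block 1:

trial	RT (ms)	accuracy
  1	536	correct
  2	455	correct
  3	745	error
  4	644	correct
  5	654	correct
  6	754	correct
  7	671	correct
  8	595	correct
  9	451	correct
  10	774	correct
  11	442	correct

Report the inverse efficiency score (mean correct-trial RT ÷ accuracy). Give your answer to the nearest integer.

Correct trials (n=10): 536, 455, 644, 654, 754, 671, 595, 451, 774, 442
Mean correct RT = 5976/10 = 597.6000 ms
Proportion correct = 10/11
IES = 597.6000 / (10/11) = 657.360 ms

657 ms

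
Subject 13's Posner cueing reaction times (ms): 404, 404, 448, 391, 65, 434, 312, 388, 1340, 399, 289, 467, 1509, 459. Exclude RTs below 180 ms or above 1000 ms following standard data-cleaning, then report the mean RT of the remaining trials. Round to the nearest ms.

400 ms

Excluded: 65, 1340, 1509
Retained (n=11): Σ = 4395
Mean = 4395/11 = 399.5455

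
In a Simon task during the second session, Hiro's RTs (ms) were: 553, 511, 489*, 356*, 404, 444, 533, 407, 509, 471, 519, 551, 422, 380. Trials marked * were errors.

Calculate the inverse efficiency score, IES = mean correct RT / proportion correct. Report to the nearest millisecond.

555 ms

Correct trials (n=12): 553, 511, 404, 444, 533, 407, 509, 471, 519, 551, 422, 380
Mean correct RT = 5704/12 = 475.3333 ms
Proportion correct = 12/14
IES = 475.3333 / (12/14) = 554.556 ms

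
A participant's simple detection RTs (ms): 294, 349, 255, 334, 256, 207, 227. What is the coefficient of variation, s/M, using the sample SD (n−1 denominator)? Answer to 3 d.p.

n = 7, Σ = 1922, M = 274.5714
Σ(x−M)² = 17005.714; s = √(17005.714/6) = 53.2380
CV = 53.2380 / 274.5714 = 0.19389

0.194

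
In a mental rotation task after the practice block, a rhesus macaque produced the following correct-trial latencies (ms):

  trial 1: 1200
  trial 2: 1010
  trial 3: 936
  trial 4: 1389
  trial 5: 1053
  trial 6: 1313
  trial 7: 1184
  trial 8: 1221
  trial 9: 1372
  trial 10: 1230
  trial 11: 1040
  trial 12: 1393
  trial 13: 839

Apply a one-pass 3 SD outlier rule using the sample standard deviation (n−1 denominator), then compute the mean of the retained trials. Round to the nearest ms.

n = 13, ΣRT = 15180, M = 1167.692
Σ(x−M)² = 386676.77; s = √(386676.77/12) = 179.508
Cutoffs: 1167.692 ± 3·179.508 → [629.2, 1706.2]
No RTs fall outside the cutoffs; all 13 retained. Mean = 15180/13 = 1167.692

1168 ms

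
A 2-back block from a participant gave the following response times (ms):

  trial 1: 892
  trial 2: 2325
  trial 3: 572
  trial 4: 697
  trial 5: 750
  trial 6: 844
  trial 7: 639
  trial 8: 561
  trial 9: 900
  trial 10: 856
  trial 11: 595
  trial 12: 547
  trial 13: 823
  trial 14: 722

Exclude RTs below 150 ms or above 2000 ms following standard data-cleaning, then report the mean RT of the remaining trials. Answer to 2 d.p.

Excluded: 2325
Retained (n=13): Σ = 9398
Mean = 9398/13 = 722.9231

722.92 ms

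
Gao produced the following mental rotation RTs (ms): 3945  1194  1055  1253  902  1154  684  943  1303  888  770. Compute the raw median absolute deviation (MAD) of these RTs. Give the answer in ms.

Sorted: 684, 770, 888, 902, 943, 1055, 1154, 1194, 1253, 1303, 3945 → median = 1055
|x − 1055|: 2890, 139, 0, 198, 153, 99, 371, 112, 248, 167, 285
Sorted deviations: 0, 99, 112, 139, 153, 167, 198, 248, 285, 371, 2890 → MAD = 167

167 ms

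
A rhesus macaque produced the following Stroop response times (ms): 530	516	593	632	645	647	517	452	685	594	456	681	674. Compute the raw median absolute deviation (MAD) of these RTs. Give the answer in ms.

77 ms

Sorted: 452, 456, 516, 517, 530, 593, 594, 632, 645, 647, 674, 681, 685 → median = 594
|x − 594|: 64, 78, 1, 38, 51, 53, 77, 142, 91, 0, 138, 87, 80
Sorted deviations: 0, 1, 38, 51, 53, 64, 77, 78, 80, 87, 91, 138, 142 → MAD = 77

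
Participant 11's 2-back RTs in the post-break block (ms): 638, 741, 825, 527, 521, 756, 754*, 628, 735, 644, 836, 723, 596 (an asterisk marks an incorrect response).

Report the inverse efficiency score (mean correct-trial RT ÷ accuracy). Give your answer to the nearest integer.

Correct trials (n=12): 638, 741, 825, 527, 521, 756, 628, 735, 644, 836, 723, 596
Mean correct RT = 8170/12 = 680.8333 ms
Proportion correct = 12/13
IES = 680.8333 / (12/13) = 737.569 ms

738 ms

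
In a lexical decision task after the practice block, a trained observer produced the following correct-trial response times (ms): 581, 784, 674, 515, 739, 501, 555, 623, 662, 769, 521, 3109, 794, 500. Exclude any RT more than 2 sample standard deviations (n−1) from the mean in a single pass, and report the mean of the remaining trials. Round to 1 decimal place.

n = 14, ΣRT = 11327, M = 809.071
Σ(x−M)² = 5848004.93; s = √(5848004.93/13) = 670.706
Cutoffs: 809.071 ± 2·670.706 → [-532.3, 2150.5]
Outside: 3109 → excluded.
Retained (n=13): Σ = 8218, mean = 8218/13 = 632.154

632.2 ms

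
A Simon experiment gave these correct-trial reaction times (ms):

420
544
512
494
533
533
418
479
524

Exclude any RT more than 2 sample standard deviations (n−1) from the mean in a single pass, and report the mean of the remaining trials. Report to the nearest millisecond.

495 ms

n = 9, ΣRT = 4457, M = 495.222
Σ(x−M)² = 18229.56; s = √(18229.56/8) = 47.736
Cutoffs: 495.222 ± 2·47.736 → [399.8, 590.7]
No RTs fall outside the cutoffs; all 9 retained. Mean = 4457/9 = 495.222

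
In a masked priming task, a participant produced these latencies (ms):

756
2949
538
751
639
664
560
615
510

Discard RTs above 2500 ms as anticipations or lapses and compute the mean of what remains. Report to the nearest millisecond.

Excluded: 2949
Retained (n=8): Σ = 5033
Mean = 5033/8 = 629.1250

629 ms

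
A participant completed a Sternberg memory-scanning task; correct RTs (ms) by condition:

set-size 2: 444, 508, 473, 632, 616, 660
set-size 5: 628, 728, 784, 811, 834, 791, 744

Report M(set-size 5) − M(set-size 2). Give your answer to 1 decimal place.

204.5 ms

M(set-size 2) = 3333/6 = 555.500
M(set-size 5) = 5320/7 = 760.000
Difference = 760.000 − 555.500 = 204.500 ms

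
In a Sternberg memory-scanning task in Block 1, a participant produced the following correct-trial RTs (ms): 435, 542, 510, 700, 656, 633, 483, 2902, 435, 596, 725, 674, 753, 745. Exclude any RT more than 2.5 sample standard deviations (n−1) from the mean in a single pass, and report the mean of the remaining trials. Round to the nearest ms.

n = 14, ΣRT = 10789, M = 770.643
Σ(x−M)² = 5050917.21; s = √(5050917.21/13) = 623.323
Cutoffs: 770.643 ± 2.5·623.323 → [-787.7, 2329.0]
Outside: 2902 → excluded.
Retained (n=13): Σ = 7887, mean = 7887/13 = 606.692

607 ms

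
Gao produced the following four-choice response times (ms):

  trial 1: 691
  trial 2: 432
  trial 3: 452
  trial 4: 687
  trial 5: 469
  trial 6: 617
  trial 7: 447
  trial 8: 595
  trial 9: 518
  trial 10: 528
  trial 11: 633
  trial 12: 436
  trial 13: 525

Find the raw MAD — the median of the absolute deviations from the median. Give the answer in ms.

78 ms

Sorted: 432, 436, 447, 452, 469, 518, 525, 528, 595, 617, 633, 687, 691 → median = 525
|x − 525|: 166, 93, 73, 162, 56, 92, 78, 70, 7, 3, 108, 89, 0
Sorted deviations: 0, 3, 7, 56, 70, 73, 78, 89, 92, 93, 108, 162, 166 → MAD = 78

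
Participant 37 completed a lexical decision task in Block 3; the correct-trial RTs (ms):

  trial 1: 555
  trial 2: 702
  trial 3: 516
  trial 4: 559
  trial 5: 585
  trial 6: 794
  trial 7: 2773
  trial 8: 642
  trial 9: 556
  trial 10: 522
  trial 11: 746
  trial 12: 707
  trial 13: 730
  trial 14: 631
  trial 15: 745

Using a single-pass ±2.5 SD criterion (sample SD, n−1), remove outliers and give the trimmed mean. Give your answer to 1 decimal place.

642.1 ms

n = 15, ΣRT = 11763, M = 784.200
Σ(x−M)² = 4353446.40; s = √(4353446.40/14) = 557.638
Cutoffs: 784.200 ± 2.5·557.638 → [-609.9, 2178.3]
Outside: 2773 → excluded.
Retained (n=14): Σ = 8990, mean = 8990/14 = 642.143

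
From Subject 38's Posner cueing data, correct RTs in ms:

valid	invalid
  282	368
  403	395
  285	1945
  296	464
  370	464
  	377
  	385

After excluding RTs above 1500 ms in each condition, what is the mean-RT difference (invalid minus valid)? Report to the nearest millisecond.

82 ms

invalid: exclude 1945
M(valid) = 1636/5 = 327.200
M(invalid) = 2453/6 = 408.833
Difference = 408.833 − 327.200 = 81.633 ms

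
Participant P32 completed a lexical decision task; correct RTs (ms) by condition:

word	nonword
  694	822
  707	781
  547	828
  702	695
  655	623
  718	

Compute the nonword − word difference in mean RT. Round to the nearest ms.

79 ms

M(word) = 4023/6 = 670.500
M(nonword) = 3749/5 = 749.800
Difference = 749.800 − 670.500 = 79.300 ms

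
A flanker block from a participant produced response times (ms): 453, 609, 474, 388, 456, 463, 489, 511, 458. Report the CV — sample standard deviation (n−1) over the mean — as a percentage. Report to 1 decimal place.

n = 9, Σ = 4301, M = 477.8889
Σ(x−M)² = 28220.889; s = √(28220.889/8) = 59.3937
CV = 59.3937 / 477.8889 = 0.12428 = 12.428%

12.4%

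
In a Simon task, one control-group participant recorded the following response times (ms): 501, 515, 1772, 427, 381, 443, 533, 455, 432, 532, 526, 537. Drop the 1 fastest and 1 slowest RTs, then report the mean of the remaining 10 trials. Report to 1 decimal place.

490.1 ms

Sorted: 381, 427, 432, 443, 455, 501, 515, 526, 532, 533, 537, 1772
Drop lowest 1 (381) and highest 1 (1772)
Remaining (n=10): Σ = 4901, mean = 4901/10 = 490.100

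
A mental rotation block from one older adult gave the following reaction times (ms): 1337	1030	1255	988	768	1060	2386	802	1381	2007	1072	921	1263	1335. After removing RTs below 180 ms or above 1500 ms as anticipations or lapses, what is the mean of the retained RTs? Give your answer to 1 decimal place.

Excluded: 2007, 2386
Retained (n=12): Σ = 13212
Mean = 13212/12 = 1101.0000

1101.0 ms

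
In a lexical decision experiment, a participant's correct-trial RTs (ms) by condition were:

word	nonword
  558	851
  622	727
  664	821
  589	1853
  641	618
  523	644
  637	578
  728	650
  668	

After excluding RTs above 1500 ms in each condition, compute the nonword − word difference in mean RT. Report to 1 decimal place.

nonword: exclude 1853
M(word) = 5630/9 = 625.556
M(nonword) = 4889/7 = 698.429
Difference = 698.429 − 625.556 = 72.873 ms

72.9 ms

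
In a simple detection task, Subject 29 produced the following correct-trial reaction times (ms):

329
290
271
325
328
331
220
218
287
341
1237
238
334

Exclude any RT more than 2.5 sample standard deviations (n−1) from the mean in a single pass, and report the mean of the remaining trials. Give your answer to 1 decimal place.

292.7 ms

n = 13, ΣRT = 4749, M = 365.308
Σ(x−M)² = 846648.77; s = √(846648.77/12) = 265.620
Cutoffs: 365.308 ± 2.5·265.620 → [-298.7, 1029.4]
Outside: 1237 → excluded.
Retained (n=12): Σ = 3512, mean = 3512/12 = 292.667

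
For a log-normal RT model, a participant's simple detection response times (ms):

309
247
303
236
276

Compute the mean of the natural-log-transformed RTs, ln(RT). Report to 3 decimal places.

5.608

ln(RT): 5.7333, 5.5094, 5.7137, 5.4638, 5.6204
Σ ln(RT) = 28.0407
Mean = 28.0407/5 = 5.60814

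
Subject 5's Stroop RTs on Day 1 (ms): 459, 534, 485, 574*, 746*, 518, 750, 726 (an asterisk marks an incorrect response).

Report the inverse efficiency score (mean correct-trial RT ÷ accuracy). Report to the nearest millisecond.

Correct trials (n=6): 459, 534, 485, 518, 750, 726
Mean correct RT = 3472/6 = 578.6667 ms
Proportion correct = 6/8
IES = 578.6667 / (6/8) = 771.556 ms

772 ms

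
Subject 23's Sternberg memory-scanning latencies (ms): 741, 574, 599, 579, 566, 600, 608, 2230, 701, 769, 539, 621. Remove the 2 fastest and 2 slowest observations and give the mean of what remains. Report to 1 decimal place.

627.9 ms

Sorted: 539, 566, 574, 579, 599, 600, 608, 621, 701, 741, 769, 2230
Drop lowest 2 (539, 566) and highest 2 (769, 2230)
Remaining (n=8): Σ = 5023, mean = 5023/8 = 627.875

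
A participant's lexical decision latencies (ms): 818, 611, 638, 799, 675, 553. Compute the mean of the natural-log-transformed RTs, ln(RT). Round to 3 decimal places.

6.516

ln(RT): 6.7069, 6.4151, 6.4583, 6.6834, 6.5147, 6.3154
Σ ln(RT) = 39.0937
Mean = 39.0937/6 = 6.51562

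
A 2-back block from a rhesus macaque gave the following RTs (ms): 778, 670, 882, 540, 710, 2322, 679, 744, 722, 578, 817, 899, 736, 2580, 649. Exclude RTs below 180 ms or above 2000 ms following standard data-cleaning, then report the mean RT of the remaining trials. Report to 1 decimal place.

Excluded: 2322, 2580
Retained (n=13): Σ = 9404
Mean = 9404/13 = 723.3846

723.4 ms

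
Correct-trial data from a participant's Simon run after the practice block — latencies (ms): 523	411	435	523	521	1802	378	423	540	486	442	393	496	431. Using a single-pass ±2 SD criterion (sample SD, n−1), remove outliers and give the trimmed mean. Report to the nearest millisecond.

n = 14, ΣRT = 7804, M = 557.429
Σ(x−M)² = 1704875.43; s = √(1704875.43/13) = 362.138
Cutoffs: 557.429 ± 2·362.138 → [-166.8, 1281.7]
Outside: 1802 → excluded.
Retained (n=13): Σ = 6002, mean = 6002/13 = 461.692

462 ms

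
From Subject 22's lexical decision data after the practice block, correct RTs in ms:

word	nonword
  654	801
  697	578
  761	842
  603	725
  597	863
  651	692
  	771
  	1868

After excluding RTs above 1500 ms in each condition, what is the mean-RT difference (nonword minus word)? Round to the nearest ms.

nonword: exclude 1868
M(word) = 3963/6 = 660.500
M(nonword) = 5272/7 = 753.143
Difference = 753.143 − 660.500 = 92.643 ms

93 ms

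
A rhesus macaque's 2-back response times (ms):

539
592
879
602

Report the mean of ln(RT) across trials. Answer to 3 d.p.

ln(RT): 6.2897, 6.3835, 6.7788, 6.4003
Σ ln(RT) = 25.8523
Mean = 25.8523/4 = 6.46307

6.463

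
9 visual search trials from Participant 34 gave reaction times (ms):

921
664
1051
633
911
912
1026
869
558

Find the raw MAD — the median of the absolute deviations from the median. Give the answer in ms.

Sorted: 558, 633, 664, 869, 911, 912, 921, 1026, 1051 → median = 911
|x − 911|: 10, 247, 140, 278, 0, 1, 115, 42, 353
Sorted deviations: 0, 1, 10, 42, 115, 140, 247, 278, 353 → MAD = 115

115 ms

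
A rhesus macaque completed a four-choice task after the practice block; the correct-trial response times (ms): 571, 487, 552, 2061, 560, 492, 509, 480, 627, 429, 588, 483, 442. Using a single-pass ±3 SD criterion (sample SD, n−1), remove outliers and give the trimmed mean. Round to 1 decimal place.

n = 13, ΣRT = 8281, M = 637.000
Σ(x−M)² = 2237350.00; s = √(2237350.00/12) = 431.794
Cutoffs: 637.000 ± 3·431.794 → [-658.4, 1932.4]
Outside: 2061 → excluded.
Retained (n=12): Σ = 6220, mean = 6220/12 = 518.333

518.3 ms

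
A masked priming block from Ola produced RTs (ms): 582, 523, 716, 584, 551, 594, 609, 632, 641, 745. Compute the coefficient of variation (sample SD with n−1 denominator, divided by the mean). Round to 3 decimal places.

0.112

n = 10, Σ = 6177, M = 617.7000
Σ(x−M)² = 43080.100; s = √(43080.100/9) = 69.1858
CV = 69.1858 / 617.7000 = 0.11201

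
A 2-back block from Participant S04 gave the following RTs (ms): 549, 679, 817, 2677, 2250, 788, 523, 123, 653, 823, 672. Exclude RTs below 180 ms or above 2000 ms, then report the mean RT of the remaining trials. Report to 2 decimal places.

688.00 ms

Excluded: 123, 2250, 2677
Retained (n=8): Σ = 5504
Mean = 5504/8 = 688.0000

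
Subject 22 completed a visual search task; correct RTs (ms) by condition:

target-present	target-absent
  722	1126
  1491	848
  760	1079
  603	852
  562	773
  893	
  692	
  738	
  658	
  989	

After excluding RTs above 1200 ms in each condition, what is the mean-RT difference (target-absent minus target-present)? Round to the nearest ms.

target-present: exclude 1491
M(target-present) = 6617/9 = 735.222
M(target-absent) = 4678/5 = 935.600
Difference = 935.600 − 735.222 = 200.378 ms

200 ms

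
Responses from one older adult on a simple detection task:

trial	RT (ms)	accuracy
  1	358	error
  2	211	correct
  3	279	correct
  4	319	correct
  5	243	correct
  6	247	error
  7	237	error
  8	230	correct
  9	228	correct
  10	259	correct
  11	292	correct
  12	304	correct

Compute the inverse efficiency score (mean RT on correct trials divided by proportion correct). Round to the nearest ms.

350 ms

Correct trials (n=9): 211, 279, 319, 243, 230, 228, 259, 292, 304
Mean correct RT = 2365/9 = 262.7778 ms
Proportion correct = 9/12
IES = 262.7778 / (9/12) = 350.370 ms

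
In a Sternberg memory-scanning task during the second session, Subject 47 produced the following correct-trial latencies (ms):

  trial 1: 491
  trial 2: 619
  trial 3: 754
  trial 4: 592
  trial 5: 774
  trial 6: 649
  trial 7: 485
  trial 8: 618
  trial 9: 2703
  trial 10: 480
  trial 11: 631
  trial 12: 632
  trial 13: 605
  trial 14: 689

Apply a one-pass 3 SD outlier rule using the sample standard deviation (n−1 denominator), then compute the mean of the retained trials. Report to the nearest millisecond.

617 ms

n = 14, ΣRT = 10722, M = 765.857
Σ(x−M)² = 4144067.71; s = √(4144067.71/13) = 564.601
Cutoffs: 765.857 ± 3·564.601 → [-927.9, 2459.7]
Outside: 2703 → excluded.
Retained (n=13): Σ = 8019, mean = 8019/13 = 616.846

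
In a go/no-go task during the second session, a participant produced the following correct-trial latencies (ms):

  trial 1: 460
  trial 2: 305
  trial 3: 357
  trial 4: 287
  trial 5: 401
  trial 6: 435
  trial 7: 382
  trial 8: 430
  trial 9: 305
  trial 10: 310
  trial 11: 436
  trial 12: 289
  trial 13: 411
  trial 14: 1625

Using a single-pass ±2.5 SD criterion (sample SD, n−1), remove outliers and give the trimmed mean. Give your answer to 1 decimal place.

n = 14, ΣRT = 6433, M = 459.500
Σ(x−M)² = 1511617.50; s = √(1511617.50/13) = 340.996
Cutoffs: 459.500 ± 2.5·340.996 → [-393.0, 1312.0]
Outside: 1625 → excluded.
Retained (n=13): Σ = 4808, mean = 4808/13 = 369.846

369.8 ms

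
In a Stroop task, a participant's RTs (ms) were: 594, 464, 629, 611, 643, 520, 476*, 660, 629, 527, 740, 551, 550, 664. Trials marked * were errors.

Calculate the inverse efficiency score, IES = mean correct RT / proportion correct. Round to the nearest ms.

645 ms

Correct trials (n=13): 594, 464, 629, 611, 643, 520, 660, 629, 527, 740, 551, 550, 664
Mean correct RT = 7782/13 = 598.6154 ms
Proportion correct = 13/14
IES = 598.6154 / (13/14) = 644.663 ms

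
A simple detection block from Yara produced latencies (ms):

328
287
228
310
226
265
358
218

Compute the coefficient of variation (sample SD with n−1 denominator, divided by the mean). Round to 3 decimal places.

0.188

n = 8, Σ = 2220, M = 277.5000
Σ(x−M)² = 18976.000; s = √(18976.000/7) = 52.0659
CV = 52.0659 / 277.5000 = 0.18762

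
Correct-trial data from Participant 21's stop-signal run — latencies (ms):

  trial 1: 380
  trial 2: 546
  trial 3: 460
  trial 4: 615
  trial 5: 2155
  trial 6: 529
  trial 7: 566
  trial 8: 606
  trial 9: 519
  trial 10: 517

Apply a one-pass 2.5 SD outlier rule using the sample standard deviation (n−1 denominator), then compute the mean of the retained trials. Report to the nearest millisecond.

526 ms

n = 10, ΣRT = 6893, M = 689.300
Σ(x−M)² = 2429104.10; s = √(2429104.10/9) = 519.519
Cutoffs: 689.300 ± 2.5·519.519 → [-609.5, 1988.1]
Outside: 2155 → excluded.
Retained (n=9): Σ = 4738, mean = 4738/9 = 526.444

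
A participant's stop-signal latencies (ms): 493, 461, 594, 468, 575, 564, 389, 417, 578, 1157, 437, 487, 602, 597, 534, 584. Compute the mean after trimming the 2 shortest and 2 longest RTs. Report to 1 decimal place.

531.0 ms

Sorted: 389, 417, 437, 461, 468, 487, 493, 534, 564, 575, 578, 584, 594, 597, 602, 1157
Drop lowest 2 (389, 417) and highest 2 (602, 1157)
Remaining (n=12): Σ = 6372, mean = 6372/12 = 531.000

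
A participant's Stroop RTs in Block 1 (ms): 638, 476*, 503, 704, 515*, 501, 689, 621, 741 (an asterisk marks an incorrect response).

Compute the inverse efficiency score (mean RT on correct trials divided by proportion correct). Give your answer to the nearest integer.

808 ms

Correct trials (n=7): 638, 503, 704, 501, 689, 621, 741
Mean correct RT = 4397/7 = 628.1429 ms
Proportion correct = 7/9
IES = 628.1429 / (7/9) = 807.612 ms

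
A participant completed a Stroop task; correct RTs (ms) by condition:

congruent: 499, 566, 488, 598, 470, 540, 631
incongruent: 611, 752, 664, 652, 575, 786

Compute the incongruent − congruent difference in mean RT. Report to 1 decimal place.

131.6 ms

M(congruent) = 3792/7 = 541.714
M(incongruent) = 4040/6 = 673.333
Difference = 673.333 − 541.714 = 131.619 ms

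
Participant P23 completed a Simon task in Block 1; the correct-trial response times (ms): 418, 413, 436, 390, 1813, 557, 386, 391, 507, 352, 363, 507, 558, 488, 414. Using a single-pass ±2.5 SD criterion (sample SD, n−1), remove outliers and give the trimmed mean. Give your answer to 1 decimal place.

n = 15, ΣRT = 7993, M = 532.867
Σ(x−M)² = 1818055.73; s = √(1818055.73/14) = 360.362
Cutoffs: 532.867 ± 2.5·360.362 → [-368.0, 1433.8]
Outside: 1813 → excluded.
Retained (n=14): Σ = 6180, mean = 6180/14 = 441.429

441.4 ms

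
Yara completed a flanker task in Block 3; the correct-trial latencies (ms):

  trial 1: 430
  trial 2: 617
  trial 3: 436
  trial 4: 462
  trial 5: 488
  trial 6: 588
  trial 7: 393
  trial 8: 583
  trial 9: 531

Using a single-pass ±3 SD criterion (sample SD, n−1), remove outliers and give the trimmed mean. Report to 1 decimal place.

503.1 ms

n = 9, ΣRT = 4528, M = 503.111
Σ(x−M)² = 51228.89; s = √(51228.89/8) = 80.023
Cutoffs: 503.111 ± 3·80.023 → [263.0, 743.2]
No RTs fall outside the cutoffs; all 9 retained. Mean = 4528/9 = 503.111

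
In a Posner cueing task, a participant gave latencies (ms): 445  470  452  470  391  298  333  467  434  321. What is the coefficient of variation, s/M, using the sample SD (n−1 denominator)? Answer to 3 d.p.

0.165

n = 10, Σ = 4081, M = 408.1000
Σ(x−M)² = 40732.900; s = √(40732.900/9) = 67.2746
CV = 67.2746 / 408.1000 = 0.16485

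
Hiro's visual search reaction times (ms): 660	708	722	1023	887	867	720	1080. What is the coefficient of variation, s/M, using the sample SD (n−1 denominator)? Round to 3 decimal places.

n = 8, Σ = 6667, M = 833.3750
Σ(x−M)² = 171823.875; s = √(171823.875/7) = 156.6725
CV = 156.6725 / 833.3750 = 0.18800

0.188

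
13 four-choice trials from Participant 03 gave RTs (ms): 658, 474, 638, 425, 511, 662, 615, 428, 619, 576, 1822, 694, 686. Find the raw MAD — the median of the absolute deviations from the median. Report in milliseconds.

Sorted: 425, 428, 474, 511, 576, 615, 619, 638, 658, 662, 686, 694, 1822 → median = 619
|x − 619|: 39, 145, 19, 194, 108, 43, 4, 191, 0, 43, 1203, 75, 67
Sorted deviations: 0, 4, 19, 39, 43, 43, 67, 75, 108, 145, 191, 194, 1203 → MAD = 67

67 ms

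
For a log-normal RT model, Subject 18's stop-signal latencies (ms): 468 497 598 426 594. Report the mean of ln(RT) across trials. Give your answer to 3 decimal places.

ln(RT): 6.1485, 6.2086, 6.3936, 6.0544, 6.3869
Σ ln(RT) = 31.1920
Mean = 31.1920/5 = 6.23839

6.238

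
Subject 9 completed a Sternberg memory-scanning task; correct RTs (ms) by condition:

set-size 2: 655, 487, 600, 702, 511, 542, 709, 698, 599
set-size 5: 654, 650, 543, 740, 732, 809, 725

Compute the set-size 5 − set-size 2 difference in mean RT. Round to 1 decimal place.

M(set-size 2) = 5503/9 = 611.444
M(set-size 5) = 4853/7 = 693.286
Difference = 693.286 − 611.444 = 81.841 ms

81.8 ms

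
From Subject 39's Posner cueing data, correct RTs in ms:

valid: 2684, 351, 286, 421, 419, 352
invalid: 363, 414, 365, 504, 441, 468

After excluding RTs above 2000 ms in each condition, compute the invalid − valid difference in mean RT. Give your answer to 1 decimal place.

60.0 ms

valid: exclude 2684
M(valid) = 1829/5 = 365.800
M(invalid) = 2555/6 = 425.833
Difference = 425.833 − 365.800 = 60.033 ms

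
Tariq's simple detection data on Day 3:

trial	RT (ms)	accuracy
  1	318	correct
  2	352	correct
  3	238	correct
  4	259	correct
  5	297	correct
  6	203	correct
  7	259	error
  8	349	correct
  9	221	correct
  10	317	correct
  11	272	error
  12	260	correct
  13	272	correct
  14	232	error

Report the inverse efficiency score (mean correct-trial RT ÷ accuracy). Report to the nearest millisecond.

Correct trials (n=11): 318, 352, 238, 259, 297, 203, 349, 221, 317, 260, 272
Mean correct RT = 3086/11 = 280.5455 ms
Proportion correct = 11/14
IES = 280.5455 / (11/14) = 357.058 ms

357 ms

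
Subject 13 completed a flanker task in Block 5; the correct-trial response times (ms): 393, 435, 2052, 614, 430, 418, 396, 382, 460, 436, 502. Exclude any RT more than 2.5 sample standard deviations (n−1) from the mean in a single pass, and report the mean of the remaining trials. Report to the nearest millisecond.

447 ms

n = 11, ΣRT = 6518, M = 592.545
Σ(x−M)² = 2385226.73; s = √(2385226.73/10) = 488.388
Cutoffs: 592.545 ± 2.5·488.388 → [-628.4, 1813.5]
Outside: 2052 → excluded.
Retained (n=10): Σ = 4466, mean = 4466/10 = 446.600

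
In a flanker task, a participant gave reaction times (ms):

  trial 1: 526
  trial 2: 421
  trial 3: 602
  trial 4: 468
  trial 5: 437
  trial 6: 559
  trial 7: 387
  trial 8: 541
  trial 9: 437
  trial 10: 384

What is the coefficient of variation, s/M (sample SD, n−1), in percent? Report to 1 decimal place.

n = 10, Σ = 4762, M = 476.2000
Σ(x−M)² = 52005.600; s = √(52005.600/9) = 76.0158
CV = 76.0158 / 476.2000 = 0.15963 = 15.963%

16.0%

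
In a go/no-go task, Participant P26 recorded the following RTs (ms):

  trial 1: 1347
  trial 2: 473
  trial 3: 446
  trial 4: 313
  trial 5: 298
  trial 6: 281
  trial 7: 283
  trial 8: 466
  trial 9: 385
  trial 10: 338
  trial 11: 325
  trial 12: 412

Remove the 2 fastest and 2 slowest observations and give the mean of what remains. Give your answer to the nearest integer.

373 ms

Sorted: 281, 283, 298, 313, 325, 338, 385, 412, 446, 466, 473, 1347
Drop lowest 2 (281, 283) and highest 2 (473, 1347)
Remaining (n=8): Σ = 2983, mean = 2983/8 = 372.875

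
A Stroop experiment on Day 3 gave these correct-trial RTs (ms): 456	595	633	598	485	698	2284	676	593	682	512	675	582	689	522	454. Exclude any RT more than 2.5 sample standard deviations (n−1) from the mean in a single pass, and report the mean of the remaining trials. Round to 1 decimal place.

n = 16, ΣRT = 11134, M = 695.875
Σ(x−M)² = 2795029.75; s = √(2795029.75/15) = 431.666
Cutoffs: 695.875 ± 2.5·431.666 → [-383.3, 1775.0]
Outside: 2284 → excluded.
Retained (n=15): Σ = 8850, mean = 8850/15 = 590.000

590.0 ms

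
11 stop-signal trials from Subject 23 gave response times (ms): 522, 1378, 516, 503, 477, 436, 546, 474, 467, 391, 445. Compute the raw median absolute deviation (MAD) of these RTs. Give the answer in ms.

Sorted: 391, 436, 445, 467, 474, 477, 503, 516, 522, 546, 1378 → median = 477
|x − 477|: 45, 901, 39, 26, 0, 41, 69, 3, 10, 86, 32
Sorted deviations: 0, 3, 10, 26, 32, 39, 41, 45, 69, 86, 901 → MAD = 39

39 ms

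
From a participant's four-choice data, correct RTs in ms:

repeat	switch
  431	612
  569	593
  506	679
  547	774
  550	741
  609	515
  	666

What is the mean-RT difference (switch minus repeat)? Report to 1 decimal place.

M(repeat) = 3212/6 = 535.333
M(switch) = 4580/7 = 654.286
Difference = 654.286 − 535.333 = 118.952 ms

119.0 ms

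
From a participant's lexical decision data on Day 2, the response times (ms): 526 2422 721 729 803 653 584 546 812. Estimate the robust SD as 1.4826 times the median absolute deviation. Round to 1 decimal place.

134.9 ms

Sorted: 526, 546, 584, 653, 721, 729, 803, 812, 2422 → median = 721
|x − 721| sorted: 0, 8, 68, 82, 91, 137, 175, 195, 1701 → MAD = 91
Robust SD ≈ 1.4826 × 91 = 134.917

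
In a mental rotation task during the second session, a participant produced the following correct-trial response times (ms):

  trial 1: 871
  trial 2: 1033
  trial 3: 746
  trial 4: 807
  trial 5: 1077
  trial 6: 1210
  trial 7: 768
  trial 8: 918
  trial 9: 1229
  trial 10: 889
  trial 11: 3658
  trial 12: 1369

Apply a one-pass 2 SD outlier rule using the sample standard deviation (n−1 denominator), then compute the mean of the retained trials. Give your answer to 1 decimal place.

n = 12, ΣRT = 14575, M = 1214.583
Σ(x−M)² = 6943406.92; s = √(6943406.92/11) = 794.493
Cutoffs: 1214.583 ± 2·794.493 → [-374.4, 2803.6]
Outside: 3658 → excluded.
Retained (n=11): Σ = 10917, mean = 10917/11 = 992.455

992.5 ms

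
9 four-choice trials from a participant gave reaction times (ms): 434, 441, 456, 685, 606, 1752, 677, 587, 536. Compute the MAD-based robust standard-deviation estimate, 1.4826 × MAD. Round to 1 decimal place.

Sorted: 434, 441, 456, 536, 587, 606, 677, 685, 1752 → median = 587
|x − 587| sorted: 0, 19, 51, 90, 98, 131, 146, 153, 1165 → MAD = 98
Robust SD ≈ 1.4826 × 98 = 145.295

145.3 ms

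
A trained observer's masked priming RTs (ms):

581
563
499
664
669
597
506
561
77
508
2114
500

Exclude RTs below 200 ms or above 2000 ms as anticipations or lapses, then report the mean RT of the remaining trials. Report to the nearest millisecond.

Excluded: 77, 2114
Retained (n=10): Σ = 5648
Mean = 5648/10 = 564.8000

565 ms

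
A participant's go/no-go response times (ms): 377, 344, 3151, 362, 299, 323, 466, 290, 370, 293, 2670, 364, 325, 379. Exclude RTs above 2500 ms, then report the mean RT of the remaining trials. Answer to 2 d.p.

Excluded: 2670, 3151
Retained (n=12): Σ = 4192
Mean = 4192/12 = 349.3333

349.33 ms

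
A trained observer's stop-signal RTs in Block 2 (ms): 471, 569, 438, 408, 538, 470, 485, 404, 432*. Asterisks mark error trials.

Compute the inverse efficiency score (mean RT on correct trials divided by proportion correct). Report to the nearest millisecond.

Correct trials (n=8): 471, 569, 438, 408, 538, 470, 485, 404
Mean correct RT = 3783/8 = 472.8750 ms
Proportion correct = 8/9
IES = 472.8750 / (8/9) = 531.984 ms

532 ms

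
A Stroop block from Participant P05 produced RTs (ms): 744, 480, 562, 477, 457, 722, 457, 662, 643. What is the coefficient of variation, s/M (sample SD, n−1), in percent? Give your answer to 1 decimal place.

20.2%

n = 9, Σ = 5204, M = 578.2222
Σ(x−M)² = 108915.556; s = √(108915.556/8) = 116.6810
CV = 116.6810 / 578.2222 = 0.20179 = 20.179%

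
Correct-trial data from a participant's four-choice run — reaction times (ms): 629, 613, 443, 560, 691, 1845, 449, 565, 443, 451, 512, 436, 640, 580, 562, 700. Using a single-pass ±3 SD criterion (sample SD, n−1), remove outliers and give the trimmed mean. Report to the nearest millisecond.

552 ms

n = 16, ΣRT = 10119, M = 632.438
Σ(x−M)² = 1687689.94; s = √(1687689.94/15) = 335.429
Cutoffs: 632.438 ± 3·335.429 → [-373.8, 1638.7]
Outside: 1845 → excluded.
Retained (n=15): Σ = 8274, mean = 8274/15 = 551.600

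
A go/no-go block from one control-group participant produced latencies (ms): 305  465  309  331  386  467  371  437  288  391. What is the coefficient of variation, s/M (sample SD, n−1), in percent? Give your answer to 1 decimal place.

17.7%

n = 10, Σ = 3750, M = 375.0000
Σ(x−M)² = 39562.000; s = √(39562.000/9) = 66.3007
CV = 66.3007 / 375.0000 = 0.17680 = 17.680%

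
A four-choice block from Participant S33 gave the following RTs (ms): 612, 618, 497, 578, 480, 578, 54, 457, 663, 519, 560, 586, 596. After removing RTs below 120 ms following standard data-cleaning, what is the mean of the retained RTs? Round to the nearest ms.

Excluded: 54
Retained (n=12): Σ = 6744
Mean = 6744/12 = 562.0000

562 ms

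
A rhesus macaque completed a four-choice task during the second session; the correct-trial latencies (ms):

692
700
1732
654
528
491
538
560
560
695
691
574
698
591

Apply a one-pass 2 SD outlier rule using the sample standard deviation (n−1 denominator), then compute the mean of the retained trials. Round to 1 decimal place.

613.2 ms

n = 14, ΣRT = 9704, M = 693.143
Σ(x−M)² = 1233121.71; s = √(1233121.71/13) = 307.986
Cutoffs: 693.143 ± 2·307.986 → [77.2, 1309.1]
Outside: 1732 → excluded.
Retained (n=13): Σ = 7972, mean = 7972/13 = 613.231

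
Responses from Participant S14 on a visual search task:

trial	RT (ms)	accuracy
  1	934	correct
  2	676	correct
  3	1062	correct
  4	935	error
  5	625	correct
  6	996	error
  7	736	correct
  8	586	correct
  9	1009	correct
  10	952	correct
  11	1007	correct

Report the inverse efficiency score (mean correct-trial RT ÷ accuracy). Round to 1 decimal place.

1030.3 ms

Correct trials (n=9): 934, 676, 1062, 625, 736, 586, 1009, 952, 1007
Mean correct RT = 7587/9 = 843.0000 ms
Proportion correct = 9/11
IES = 843.0000 / (9/11) = 1030.333 ms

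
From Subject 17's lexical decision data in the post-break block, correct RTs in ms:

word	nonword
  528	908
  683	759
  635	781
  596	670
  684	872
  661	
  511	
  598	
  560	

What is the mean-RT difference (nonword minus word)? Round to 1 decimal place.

M(word) = 5456/9 = 606.222
M(nonword) = 3990/5 = 798.000
Difference = 798.000 − 606.222 = 191.778 ms

191.8 ms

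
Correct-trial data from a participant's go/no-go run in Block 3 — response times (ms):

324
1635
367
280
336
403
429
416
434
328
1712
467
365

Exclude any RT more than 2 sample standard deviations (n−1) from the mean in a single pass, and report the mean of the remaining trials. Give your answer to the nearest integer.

377 ms

n = 13, ΣRT = 7496, M = 576.615
Σ(x−M)² = 2879581.08; s = √(2879581.08/12) = 489.862
Cutoffs: 576.615 ± 2·489.862 → [-403.1, 1556.3]
Outside: 1635, 1712 → excluded.
Retained (n=11): Σ = 4149, mean = 4149/11 = 377.182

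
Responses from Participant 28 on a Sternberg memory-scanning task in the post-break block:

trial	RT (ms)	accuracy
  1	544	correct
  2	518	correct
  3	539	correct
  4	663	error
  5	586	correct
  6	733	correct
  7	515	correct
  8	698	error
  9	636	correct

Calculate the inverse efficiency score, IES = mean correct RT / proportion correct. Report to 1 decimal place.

747.7 ms

Correct trials (n=7): 544, 518, 539, 586, 733, 515, 636
Mean correct RT = 4071/7 = 581.5714 ms
Proportion correct = 7/9
IES = 581.5714 / (7/9) = 747.735 ms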